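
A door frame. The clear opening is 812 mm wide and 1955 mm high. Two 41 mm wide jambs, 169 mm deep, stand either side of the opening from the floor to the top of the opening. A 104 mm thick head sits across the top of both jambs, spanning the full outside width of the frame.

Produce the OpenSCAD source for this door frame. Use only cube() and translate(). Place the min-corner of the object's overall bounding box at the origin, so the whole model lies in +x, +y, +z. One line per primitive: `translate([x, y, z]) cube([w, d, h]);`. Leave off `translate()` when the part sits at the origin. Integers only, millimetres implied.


cube([41, 169, 1955]);
translate([853, 0, 0]) cube([41, 169, 1955]);
translate([0, 0, 1955]) cube([894, 169, 104]);


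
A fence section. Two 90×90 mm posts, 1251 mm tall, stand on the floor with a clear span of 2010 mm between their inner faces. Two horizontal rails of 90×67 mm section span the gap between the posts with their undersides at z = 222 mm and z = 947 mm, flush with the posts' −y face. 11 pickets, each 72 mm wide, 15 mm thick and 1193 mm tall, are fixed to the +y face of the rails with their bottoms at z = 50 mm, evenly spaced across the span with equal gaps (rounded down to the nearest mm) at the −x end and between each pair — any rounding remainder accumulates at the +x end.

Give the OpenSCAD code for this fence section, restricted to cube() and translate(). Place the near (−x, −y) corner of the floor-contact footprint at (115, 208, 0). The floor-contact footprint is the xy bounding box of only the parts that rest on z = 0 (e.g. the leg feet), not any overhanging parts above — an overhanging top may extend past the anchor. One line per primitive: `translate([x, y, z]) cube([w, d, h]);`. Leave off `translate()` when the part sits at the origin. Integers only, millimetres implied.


translate([115, 208, 0]) cube([90, 90, 1251]);
translate([2215, 208, 0]) cube([90, 90, 1251]);
translate([205, 208, 222]) cube([2010, 90, 67]);
translate([205, 208, 947]) cube([2010, 90, 67]);
translate([306, 298, 50]) cube([72, 15, 1193]);
translate([479, 298, 50]) cube([72, 15, 1193]);
translate([652, 298, 50]) cube([72, 15, 1193]);
translate([825, 298, 50]) cube([72, 15, 1193]);
translate([998, 298, 50]) cube([72, 15, 1193]);
translate([1171, 298, 50]) cube([72, 15, 1193]);
translate([1344, 298, 50]) cube([72, 15, 1193]);
translate([1517, 298, 50]) cube([72, 15, 1193]);
translate([1690, 298, 50]) cube([72, 15, 1193]);
translate([1863, 298, 50]) cube([72, 15, 1193]);
translate([2036, 298, 50]) cube([72, 15, 1193]);


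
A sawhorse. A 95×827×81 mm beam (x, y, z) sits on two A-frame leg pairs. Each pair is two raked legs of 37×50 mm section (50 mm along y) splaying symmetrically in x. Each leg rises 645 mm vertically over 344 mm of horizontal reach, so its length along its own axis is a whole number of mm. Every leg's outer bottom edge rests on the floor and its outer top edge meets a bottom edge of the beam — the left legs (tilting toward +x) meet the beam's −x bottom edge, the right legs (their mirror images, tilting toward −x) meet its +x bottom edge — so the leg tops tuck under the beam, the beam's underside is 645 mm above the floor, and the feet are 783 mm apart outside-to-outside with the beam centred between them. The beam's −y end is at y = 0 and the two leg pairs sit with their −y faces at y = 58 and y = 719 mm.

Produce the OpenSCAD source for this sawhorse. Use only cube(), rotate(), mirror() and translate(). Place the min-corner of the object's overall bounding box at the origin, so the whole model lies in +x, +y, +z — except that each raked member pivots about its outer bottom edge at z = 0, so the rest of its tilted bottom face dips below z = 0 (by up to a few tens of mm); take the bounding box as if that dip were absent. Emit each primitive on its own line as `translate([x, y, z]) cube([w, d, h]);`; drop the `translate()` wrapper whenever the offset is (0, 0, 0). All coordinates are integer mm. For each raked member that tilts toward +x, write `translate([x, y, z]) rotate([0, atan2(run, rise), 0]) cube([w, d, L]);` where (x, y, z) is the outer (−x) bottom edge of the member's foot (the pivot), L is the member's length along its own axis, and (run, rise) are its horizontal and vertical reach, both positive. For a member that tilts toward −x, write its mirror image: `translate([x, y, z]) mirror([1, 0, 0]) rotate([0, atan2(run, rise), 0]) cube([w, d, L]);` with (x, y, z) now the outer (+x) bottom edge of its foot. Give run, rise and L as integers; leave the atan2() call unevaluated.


translate([344, 0, 645]) cube([95, 827, 81]);
translate([0, 58, 0]) rotate([0, atan2(344, 645), 0]) cube([37, 50, 731]);
translate([783, 58, 0]) mirror([1, 0, 0]) rotate([0, atan2(344, 645), 0]) cube([37, 50, 731]);
translate([0, 719, 0]) rotate([0, atan2(344, 645), 0]) cube([37, 50, 731]);
translate([783, 719, 0]) mirror([1, 0, 0]) rotate([0, atan2(344, 645), 0]) cube([37, 50, 731]);


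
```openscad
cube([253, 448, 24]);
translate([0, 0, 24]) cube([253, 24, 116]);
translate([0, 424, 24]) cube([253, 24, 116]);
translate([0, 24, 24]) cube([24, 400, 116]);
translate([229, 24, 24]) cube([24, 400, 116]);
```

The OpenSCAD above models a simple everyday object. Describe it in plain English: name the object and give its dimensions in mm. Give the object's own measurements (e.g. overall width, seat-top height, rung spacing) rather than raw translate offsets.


An open-topped rectangular box: outside dimensions 253×448×140 mm, with a uniform wall and base thickness of 24 mm. The base is a full 253×448 slab on the floor; four walls sit on top of the base. The front and back walls (the −y and +y sides) span the full width; the two side walls fit between them.


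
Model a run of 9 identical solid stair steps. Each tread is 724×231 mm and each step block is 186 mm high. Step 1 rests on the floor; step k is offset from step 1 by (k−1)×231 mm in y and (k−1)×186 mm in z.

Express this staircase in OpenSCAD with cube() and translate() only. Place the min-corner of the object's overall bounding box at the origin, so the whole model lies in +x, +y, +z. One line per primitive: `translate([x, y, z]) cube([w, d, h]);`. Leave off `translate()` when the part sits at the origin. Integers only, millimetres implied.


cube([724, 231, 186]);
translate([0, 231, 186]) cube([724, 231, 186]);
translate([0, 462, 372]) cube([724, 231, 186]);
translate([0, 693, 558]) cube([724, 231, 186]);
translate([0, 924, 744]) cube([724, 231, 186]);
translate([0, 1155, 930]) cube([724, 231, 186]);
translate([0, 1386, 1116]) cube([724, 231, 186]);
translate([0, 1617, 1302]) cube([724, 231, 186]);
translate([0, 1848, 1488]) cube([724, 231, 186]);


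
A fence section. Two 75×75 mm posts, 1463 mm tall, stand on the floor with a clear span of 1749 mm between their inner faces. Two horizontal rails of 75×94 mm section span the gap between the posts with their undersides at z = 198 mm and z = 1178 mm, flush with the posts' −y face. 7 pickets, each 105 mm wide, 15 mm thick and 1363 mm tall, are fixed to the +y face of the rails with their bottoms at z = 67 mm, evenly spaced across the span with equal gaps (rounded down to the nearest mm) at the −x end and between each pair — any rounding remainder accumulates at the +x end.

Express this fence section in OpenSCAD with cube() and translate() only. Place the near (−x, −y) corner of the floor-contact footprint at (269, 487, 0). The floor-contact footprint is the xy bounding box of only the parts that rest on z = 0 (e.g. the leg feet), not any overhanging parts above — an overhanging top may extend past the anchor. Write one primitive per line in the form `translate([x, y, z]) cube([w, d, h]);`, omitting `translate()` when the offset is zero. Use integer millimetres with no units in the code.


translate([269, 487, 0]) cube([75, 75, 1463]);
translate([2093, 487, 0]) cube([75, 75, 1463]);
translate([344, 487, 198]) cube([1749, 75, 94]);
translate([344, 487, 1178]) cube([1749, 75, 94]);
translate([470, 562, 67]) cube([105, 15, 1363]);
translate([701, 562, 67]) cube([105, 15, 1363]);
translate([932, 562, 67]) cube([105, 15, 1363]);
translate([1163, 562, 67]) cube([105, 15, 1363]);
translate([1394, 562, 67]) cube([105, 15, 1363]);
translate([1625, 562, 67]) cube([105, 15, 1363]);
translate([1856, 562, 67]) cube([105, 15, 1363]);


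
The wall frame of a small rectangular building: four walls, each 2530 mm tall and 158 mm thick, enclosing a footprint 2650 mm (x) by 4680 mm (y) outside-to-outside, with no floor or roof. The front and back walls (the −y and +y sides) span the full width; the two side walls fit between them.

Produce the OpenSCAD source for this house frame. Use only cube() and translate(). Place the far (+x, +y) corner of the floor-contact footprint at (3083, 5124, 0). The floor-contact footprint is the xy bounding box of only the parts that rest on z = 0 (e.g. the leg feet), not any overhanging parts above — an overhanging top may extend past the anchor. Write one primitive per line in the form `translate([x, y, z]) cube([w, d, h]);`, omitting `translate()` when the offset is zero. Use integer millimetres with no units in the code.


translate([433, 444, 0]) cube([2650, 158, 2530]);
translate([433, 4966, 0]) cube([2650, 158, 2530]);
translate([433, 602, 0]) cube([158, 4364, 2530]);
translate([2925, 602, 0]) cube([158, 4364, 2530]);


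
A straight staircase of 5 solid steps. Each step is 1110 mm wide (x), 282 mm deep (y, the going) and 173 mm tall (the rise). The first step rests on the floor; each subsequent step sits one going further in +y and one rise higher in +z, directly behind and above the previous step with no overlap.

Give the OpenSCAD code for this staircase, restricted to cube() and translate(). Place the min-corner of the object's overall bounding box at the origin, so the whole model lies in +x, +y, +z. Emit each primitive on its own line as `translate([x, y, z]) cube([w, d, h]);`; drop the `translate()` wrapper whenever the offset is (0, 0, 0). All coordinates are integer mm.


cube([1110, 282, 173]);
translate([0, 282, 173]) cube([1110, 282, 173]);
translate([0, 564, 346]) cube([1110, 282, 173]);
translate([0, 846, 519]) cube([1110, 282, 173]);
translate([0, 1128, 692]) cube([1110, 282, 173]);


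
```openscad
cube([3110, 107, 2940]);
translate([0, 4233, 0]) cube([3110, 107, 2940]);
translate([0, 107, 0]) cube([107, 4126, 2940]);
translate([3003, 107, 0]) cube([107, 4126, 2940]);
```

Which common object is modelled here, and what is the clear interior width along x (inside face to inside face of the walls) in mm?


A house (or room) frame. The interior width is 2896 mm.

Four 2940 mm walls enclosing a rectangle with no floor or roof — a room or house frame. Outside width is 3110 mm and wall thickness is 107 mm, so the interior width is 3110 − 2 × 107 = 2896 mm.


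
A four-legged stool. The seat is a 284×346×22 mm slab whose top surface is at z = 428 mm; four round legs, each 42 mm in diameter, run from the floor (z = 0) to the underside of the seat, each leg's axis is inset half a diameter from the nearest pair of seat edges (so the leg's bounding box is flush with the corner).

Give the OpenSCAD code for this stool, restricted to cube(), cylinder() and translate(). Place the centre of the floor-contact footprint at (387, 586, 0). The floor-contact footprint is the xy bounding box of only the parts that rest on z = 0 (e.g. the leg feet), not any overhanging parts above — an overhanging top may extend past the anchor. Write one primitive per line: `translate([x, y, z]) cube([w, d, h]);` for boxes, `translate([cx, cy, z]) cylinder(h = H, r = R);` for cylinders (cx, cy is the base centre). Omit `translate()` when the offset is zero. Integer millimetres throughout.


// leg_h = 428 - 22 = 406
translate([245, 413, 406]) cube([284, 346, 22]);
translate([266, 434, 0]) cylinder(h = 406, r = 21);
translate([508, 434, 0]) cylinder(h = 406, r = 21);
translate([266, 738, 0]) cylinder(h = 406, r = 21);
translate([508, 738, 0]) cylinder(h = 406, r = 21);


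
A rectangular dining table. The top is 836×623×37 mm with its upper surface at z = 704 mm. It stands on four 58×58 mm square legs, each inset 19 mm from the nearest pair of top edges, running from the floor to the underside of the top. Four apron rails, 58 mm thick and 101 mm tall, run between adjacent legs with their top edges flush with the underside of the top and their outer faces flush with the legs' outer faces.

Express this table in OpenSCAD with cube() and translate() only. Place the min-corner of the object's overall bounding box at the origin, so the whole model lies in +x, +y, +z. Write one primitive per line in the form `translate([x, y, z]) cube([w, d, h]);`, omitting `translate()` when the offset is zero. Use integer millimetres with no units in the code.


// leg_h = 704 - 37 = 667
// apron z = 667 - 101 = 566
translate([0, 0, 667]) cube([836, 623, 37]);
translate([19, 19, 0]) cube([58, 58, 667]);
translate([759, 19, 0]) cube([58, 58, 667]);
translate([19, 546, 0]) cube([58, 58, 667]);
translate([759, 546, 0]) cube([58, 58, 667]);
translate([77, 19, 566]) cube([682, 58, 101]);
translate([77, 546, 566]) cube([682, 58, 101]);
translate([19, 77, 566]) cube([58, 469, 101]);
translate([759, 77, 566]) cube([58, 469, 101]);


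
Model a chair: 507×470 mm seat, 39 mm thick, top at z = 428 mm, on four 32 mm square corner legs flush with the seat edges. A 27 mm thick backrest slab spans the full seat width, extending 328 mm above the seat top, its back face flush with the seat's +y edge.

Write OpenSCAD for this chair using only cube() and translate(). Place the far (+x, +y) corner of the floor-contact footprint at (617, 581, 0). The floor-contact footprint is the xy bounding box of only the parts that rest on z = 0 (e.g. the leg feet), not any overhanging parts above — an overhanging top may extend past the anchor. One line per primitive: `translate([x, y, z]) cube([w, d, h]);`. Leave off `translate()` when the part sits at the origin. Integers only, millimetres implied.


// leg_h = 428 - 39 = 389
translate([110, 111, 389]) cube([507, 470, 39]);
translate([110, 111, 0]) cube([32, 32, 389]);
translate([585, 111, 0]) cube([32, 32, 389]);
translate([110, 549, 0]) cube([32, 32, 389]);
translate([585, 549, 0]) cube([32, 32, 389]);
translate([110, 554, 428]) cube([507, 27, 328]);


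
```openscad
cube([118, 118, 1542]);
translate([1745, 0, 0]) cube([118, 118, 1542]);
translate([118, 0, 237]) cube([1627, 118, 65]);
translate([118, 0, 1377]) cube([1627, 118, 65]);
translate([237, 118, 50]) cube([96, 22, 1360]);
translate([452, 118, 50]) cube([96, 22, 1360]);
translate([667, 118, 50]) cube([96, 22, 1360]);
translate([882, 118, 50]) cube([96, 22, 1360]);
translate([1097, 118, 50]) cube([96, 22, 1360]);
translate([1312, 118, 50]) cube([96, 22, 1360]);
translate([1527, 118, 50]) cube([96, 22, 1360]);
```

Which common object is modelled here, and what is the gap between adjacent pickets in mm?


A fence section. The picket gap is 119 mm.

Two posts, two rails, 7 pickets — a fence section. Span 1627 mm holds 7 pickets of 96 mm with 8 equal gaps: ⌊(1627 − 7·96) / 8⌋ = 119 mm.


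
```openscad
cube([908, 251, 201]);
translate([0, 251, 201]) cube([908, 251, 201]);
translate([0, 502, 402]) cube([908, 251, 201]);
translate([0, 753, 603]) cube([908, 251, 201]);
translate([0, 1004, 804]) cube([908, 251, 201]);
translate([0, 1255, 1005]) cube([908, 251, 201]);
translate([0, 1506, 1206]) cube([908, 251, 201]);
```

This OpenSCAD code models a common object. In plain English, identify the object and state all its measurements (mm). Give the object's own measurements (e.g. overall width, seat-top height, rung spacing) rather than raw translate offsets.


A straight staircase of 7 solid steps. Each step is 908 mm wide (x), 251 mm deep (y, the going) and 201 mm tall (the rise). The first step rests on the floor; each subsequent step sits one going further in +y and one rise higher in +z, directly behind and above the previous step with no overlap.


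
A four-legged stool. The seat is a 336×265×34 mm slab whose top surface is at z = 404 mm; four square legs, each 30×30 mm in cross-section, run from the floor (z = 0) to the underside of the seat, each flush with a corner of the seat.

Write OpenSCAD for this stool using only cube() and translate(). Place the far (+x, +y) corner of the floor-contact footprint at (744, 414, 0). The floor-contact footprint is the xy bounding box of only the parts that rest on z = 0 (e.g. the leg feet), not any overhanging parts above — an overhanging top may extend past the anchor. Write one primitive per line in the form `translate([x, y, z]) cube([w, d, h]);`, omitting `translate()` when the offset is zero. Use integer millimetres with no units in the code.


translate([408, 149, 370]) cube([336, 265, 34]);
translate([408, 149, 0]) cube([30, 30, 370]);
translate([714, 149, 0]) cube([30, 30, 370]);
translate([408, 384, 0]) cube([30, 30, 370]);
translate([714, 384, 0]) cube([30, 30, 370]);


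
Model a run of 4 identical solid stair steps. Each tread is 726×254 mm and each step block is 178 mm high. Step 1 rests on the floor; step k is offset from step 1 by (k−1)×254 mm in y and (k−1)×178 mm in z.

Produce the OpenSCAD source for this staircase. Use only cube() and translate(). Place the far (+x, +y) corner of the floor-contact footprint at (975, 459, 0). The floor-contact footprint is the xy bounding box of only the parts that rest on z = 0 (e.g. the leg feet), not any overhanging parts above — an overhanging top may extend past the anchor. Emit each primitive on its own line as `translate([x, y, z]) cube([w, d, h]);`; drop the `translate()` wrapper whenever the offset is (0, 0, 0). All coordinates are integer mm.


translate([249, 205, 0]) cube([726, 254, 178]);
translate([249, 459, 178]) cube([726, 254, 178]);
translate([249, 713, 356]) cube([726, 254, 178]);
translate([249, 967, 534]) cube([726, 254, 178]);


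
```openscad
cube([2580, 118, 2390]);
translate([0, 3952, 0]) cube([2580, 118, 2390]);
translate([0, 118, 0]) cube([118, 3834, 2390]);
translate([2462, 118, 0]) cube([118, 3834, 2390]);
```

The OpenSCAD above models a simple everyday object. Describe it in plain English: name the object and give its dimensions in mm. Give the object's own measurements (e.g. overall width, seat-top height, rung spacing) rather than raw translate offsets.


The wall frame of a small rectangular building: four walls, each 2390 mm tall and 118 mm thick, enclosing a footprint 2580 mm (x) by 4070 mm (y) outside-to-outside, with no floor or roof. The front and back walls (the −y and +y sides) span the full width; the two side walls fit between them.


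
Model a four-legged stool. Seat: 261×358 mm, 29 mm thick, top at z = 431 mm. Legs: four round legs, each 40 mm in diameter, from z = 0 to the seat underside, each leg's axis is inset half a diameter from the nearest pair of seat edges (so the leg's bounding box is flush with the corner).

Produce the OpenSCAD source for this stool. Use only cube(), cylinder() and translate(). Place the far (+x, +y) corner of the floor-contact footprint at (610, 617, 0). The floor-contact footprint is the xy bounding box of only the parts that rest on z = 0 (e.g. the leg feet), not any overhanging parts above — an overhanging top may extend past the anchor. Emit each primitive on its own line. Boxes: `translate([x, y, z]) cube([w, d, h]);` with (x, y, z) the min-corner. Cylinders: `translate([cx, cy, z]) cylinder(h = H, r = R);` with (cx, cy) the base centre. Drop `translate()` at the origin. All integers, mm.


// leg_h = 431 - 29 = 402
translate([349, 259, 402]) cube([261, 358, 29]);
translate([369, 279, 0]) cylinder(h = 402, r = 20);
translate([590, 279, 0]) cylinder(h = 402, r = 20);
translate([369, 597, 0]) cylinder(h = 402, r = 20);
translate([590, 597, 0]) cylinder(h = 402, r = 20);


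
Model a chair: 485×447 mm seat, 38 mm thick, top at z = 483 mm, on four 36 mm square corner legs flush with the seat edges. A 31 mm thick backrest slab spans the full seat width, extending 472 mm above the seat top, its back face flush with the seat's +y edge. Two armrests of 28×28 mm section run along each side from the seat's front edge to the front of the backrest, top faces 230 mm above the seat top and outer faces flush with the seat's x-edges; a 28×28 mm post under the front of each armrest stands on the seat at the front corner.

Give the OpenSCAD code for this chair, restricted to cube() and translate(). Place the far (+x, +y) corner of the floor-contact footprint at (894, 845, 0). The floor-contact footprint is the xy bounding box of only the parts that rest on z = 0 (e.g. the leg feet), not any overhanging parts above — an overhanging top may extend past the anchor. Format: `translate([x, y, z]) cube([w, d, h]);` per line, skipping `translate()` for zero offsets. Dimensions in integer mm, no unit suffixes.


// leg_h = 483 - 38 = 445
// arm post h = 230 - 28 = 202
translate([409, 398, 445]) cube([485, 447, 38]);
translate([409, 398, 0]) cube([36, 36, 445]);
translate([858, 398, 0]) cube([36, 36, 445]);
translate([409, 809, 0]) cube([36, 36, 445]);
translate([858, 809, 0]) cube([36, 36, 445]);
translate([409, 814, 483]) cube([485, 31, 472]);
translate([409, 398, 685]) cube([28, 416, 28]);
translate([866, 398, 685]) cube([28, 416, 28]);
translate([409, 398, 483]) cube([28, 28, 202]);
translate([866, 398, 483]) cube([28, 28, 202]);


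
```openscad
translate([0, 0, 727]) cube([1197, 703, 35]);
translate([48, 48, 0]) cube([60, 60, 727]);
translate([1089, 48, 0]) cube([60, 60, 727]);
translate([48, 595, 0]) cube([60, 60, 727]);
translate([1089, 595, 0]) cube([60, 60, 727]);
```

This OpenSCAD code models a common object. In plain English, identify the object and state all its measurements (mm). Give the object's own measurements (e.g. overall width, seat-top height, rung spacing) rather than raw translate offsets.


A rectangular dining table. The top is 1197×703×35 mm with its upper surface at z = 762 mm. It stands on four 60×60 mm square legs, each inset 48 mm from the nearest pair of top edges, running from the floor to the underside of the top.


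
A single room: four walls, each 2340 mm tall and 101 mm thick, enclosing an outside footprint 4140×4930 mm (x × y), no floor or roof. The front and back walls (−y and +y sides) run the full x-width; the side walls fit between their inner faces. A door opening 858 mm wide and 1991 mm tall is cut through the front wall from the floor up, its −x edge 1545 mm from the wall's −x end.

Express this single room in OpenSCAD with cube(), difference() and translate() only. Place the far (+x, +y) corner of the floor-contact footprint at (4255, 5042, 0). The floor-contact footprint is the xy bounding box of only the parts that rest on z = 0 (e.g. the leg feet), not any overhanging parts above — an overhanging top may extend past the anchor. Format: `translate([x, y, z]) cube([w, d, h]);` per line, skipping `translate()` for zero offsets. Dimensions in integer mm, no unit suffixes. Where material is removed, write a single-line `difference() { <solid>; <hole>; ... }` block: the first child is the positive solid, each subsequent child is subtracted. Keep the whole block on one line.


difference() { translate([115, 112, 0]) cube([4140, 101, 2340]); translate([1660, 112, 0]) cube([858, 101, 1991]); }
translate([115, 4941, 0]) cube([4140, 101, 2340]);
translate([115, 213, 0]) cube([101, 4728, 2340]);
translate([4154, 213, 0]) cube([101, 4728, 2340]);


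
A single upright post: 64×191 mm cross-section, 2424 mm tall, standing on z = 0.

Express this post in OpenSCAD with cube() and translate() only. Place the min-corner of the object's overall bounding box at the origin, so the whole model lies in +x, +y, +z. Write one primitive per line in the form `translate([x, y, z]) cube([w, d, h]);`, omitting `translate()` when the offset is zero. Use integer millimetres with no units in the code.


cube([64, 191, 2424]);


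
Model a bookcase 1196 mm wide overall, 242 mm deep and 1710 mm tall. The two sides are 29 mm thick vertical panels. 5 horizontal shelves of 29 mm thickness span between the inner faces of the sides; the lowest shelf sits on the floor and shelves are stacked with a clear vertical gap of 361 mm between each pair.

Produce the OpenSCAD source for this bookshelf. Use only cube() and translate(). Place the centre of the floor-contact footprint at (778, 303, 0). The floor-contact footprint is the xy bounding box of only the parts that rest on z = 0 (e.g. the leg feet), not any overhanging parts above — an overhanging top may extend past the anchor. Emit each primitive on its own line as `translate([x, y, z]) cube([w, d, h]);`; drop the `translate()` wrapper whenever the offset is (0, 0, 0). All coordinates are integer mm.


translate([180, 182, 0]) cube([29, 242, 1710]);
translate([1347, 182, 0]) cube([29, 242, 1710]);
translate([209, 182, 0]) cube([1138, 242, 29]);
translate([209, 182, 390]) cube([1138, 242, 29]);
translate([209, 182, 780]) cube([1138, 242, 29]);
translate([209, 182, 1170]) cube([1138, 242, 29]);
translate([209, 182, 1560]) cube([1138, 242, 29]);


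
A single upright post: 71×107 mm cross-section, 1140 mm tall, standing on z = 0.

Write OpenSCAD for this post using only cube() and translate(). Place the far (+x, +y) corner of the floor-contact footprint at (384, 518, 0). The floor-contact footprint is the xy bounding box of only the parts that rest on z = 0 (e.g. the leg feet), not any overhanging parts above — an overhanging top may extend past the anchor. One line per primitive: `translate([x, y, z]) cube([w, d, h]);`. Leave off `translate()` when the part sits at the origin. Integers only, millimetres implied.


translate([313, 411, 0]) cube([71, 107, 1140]);


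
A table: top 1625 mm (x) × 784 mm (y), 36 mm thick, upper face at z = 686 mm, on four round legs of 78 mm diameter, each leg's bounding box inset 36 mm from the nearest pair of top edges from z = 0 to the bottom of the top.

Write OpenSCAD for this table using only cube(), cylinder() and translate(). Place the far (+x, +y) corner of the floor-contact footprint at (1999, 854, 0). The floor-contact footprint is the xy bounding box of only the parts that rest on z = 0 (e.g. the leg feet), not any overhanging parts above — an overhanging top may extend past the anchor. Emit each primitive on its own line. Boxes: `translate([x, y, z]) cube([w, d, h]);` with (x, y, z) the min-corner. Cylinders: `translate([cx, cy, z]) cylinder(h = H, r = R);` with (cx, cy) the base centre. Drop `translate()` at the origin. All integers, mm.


translate([410, 106, 650]) cube([1625, 784, 36]);
translate([485, 181, 0]) cylinder(h = 650, r = 39);
translate([1960, 181, 0]) cylinder(h = 650, r = 39);
translate([485, 815, 0]) cylinder(h = 650, r = 39);
translate([1960, 815, 0]) cylinder(h = 650, r = 39);


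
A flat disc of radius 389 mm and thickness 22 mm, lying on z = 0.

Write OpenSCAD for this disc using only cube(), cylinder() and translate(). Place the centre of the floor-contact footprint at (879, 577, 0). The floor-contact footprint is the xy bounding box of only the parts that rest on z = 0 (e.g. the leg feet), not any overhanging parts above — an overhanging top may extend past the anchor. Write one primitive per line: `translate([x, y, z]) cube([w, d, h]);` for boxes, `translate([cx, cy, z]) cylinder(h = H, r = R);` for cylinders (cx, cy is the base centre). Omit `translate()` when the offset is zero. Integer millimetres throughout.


translate([879, 577, 0]) cylinder(h = 22, r = 389);


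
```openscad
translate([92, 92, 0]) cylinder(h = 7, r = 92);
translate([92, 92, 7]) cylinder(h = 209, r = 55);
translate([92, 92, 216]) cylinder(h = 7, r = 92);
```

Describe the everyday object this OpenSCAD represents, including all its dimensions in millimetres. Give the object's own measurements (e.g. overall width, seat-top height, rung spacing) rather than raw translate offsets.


A spool: two coaxial disc flanges of radius 92 mm and thickness 7 mm, joined by a core cylinder of radius 55 mm and height 209 mm. The lower flange rests on z = 0 and the three cylinders share a vertical axis.


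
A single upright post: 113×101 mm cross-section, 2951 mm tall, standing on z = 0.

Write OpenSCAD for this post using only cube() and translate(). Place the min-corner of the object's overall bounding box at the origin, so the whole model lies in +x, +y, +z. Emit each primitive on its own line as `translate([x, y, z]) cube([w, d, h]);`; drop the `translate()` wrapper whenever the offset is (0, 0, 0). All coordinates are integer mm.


cube([113, 101, 2951]);


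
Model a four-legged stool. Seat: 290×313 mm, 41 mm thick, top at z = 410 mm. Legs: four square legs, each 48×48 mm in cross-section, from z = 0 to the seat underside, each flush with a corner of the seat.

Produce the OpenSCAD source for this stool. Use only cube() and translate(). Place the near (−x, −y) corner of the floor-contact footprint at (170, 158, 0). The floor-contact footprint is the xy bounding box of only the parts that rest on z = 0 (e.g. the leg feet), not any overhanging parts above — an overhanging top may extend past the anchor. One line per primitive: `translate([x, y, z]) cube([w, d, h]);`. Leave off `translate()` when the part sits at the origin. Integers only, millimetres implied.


translate([170, 158, 369]) cube([290, 313, 41]);
translate([170, 158, 0]) cube([48, 48, 369]);
translate([412, 158, 0]) cube([48, 48, 369]);
translate([170, 423, 0]) cube([48, 48, 369]);
translate([412, 423, 0]) cube([48, 48, 369]);


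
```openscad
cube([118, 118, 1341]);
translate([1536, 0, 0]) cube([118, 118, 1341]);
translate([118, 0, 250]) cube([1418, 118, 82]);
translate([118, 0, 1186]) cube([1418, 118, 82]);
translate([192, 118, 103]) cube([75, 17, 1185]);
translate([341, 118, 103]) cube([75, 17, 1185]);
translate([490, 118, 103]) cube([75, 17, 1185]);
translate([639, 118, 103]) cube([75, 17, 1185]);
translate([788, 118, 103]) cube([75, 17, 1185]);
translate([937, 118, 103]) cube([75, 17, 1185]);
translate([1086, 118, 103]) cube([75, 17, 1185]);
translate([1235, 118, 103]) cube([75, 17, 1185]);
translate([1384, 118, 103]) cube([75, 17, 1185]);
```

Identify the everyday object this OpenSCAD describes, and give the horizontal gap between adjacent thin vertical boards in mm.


A fence section. The picket gap is 74 mm.

Two posts, two rails, 9 pickets — a fence section. Span 1418 mm holds 9 pickets of 75 mm with 10 equal gaps: ⌊(1418 − 9·75) / 10⌋ = 74 mm.


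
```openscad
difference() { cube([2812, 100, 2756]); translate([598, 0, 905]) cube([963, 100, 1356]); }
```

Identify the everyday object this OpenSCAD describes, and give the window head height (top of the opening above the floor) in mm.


A wall with a window opening. The window head height is 2261 mm.

A wall with a rectangular opening subtracted — a window. Sill at z = 905, opening 1356 mm tall, so the head is at 905 + 1356 = 2261 mm.


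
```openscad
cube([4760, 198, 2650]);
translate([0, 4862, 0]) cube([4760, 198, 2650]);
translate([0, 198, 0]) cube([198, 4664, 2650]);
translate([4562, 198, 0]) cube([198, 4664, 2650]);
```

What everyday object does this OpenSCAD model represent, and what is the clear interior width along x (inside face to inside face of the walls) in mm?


A house (or room) frame. The interior width is 4364 mm.

Four 2650 mm walls enclosing a rectangle with no floor or roof — a room or house frame. Outside width is 4760 mm and wall thickness is 198 mm, so the interior width is 4760 − 2 × 198 = 4364 mm.


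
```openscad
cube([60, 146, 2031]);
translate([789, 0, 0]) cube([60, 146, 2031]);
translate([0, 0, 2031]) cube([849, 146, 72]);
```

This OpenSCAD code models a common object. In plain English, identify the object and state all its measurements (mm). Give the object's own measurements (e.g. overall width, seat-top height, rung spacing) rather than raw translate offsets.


A door frame. The clear opening is 729 mm wide and 2031 mm high. Two 60 mm wide jambs, 146 mm deep, stand either side of the opening from the floor to the top of the opening. A 72 mm thick head sits across the top of both jambs, spanning the full outside width of the frame.


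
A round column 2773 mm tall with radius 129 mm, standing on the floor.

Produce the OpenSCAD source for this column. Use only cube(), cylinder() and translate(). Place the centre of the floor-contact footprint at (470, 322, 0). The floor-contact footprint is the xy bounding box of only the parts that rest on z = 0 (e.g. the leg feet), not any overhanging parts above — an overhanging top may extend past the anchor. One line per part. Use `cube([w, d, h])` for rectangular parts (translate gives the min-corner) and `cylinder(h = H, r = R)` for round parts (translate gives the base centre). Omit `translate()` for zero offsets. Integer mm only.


translate([470, 322, 0]) cylinder(h = 2773, r = 129);


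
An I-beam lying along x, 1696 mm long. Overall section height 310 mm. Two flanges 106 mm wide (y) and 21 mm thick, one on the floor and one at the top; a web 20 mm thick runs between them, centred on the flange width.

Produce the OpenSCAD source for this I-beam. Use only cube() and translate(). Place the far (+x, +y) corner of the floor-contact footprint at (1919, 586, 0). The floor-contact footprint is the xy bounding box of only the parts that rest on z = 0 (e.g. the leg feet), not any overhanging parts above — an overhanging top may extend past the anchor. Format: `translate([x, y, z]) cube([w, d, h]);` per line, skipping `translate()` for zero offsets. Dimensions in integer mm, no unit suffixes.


translate([223, 480, 0]) cube([1696, 106, 21]);
translate([223, 523, 21]) cube([1696, 20, 268]);
translate([223, 480, 289]) cube([1696, 106, 21]);


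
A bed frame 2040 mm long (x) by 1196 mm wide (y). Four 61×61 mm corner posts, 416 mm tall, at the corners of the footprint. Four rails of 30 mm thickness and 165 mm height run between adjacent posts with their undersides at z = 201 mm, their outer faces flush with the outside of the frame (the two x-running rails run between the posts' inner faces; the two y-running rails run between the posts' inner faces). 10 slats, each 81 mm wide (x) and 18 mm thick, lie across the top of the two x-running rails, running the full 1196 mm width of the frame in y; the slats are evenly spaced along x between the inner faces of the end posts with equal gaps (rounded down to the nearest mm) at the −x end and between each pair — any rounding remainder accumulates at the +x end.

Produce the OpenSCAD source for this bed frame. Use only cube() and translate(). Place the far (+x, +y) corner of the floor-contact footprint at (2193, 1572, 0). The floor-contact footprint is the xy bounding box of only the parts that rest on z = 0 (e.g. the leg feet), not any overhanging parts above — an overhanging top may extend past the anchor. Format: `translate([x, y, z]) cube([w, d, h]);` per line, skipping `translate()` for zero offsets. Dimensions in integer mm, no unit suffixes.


// slat z = rail_z + rail_h = 201 + 165 = 366
// slat gap = ⌊(1918 − 10·81) / 11⌋ = 100
translate([153, 376, 0]) cube([61, 61, 416]);
translate([153, 1511, 0]) cube([61, 61, 416]);
translate([2132, 376, 0]) cube([61, 61, 416]);
translate([2132, 1511, 0]) cube([61, 61, 416]);
translate([214, 376, 201]) cube([1918, 30, 165]);
translate([214, 1542, 201]) cube([1918, 30, 165]);
translate([153, 437, 201]) cube([30, 1074, 165]);
translate([2163, 437, 201]) cube([30, 1074, 165]);
translate([314, 376, 366]) cube([81, 1196, 18]);
translate([495, 376, 366]) cube([81, 1196, 18]);
translate([676, 376, 366]) cube([81, 1196, 18]);
translate([857, 376, 366]) cube([81, 1196, 18]);
translate([1038, 376, 366]) cube([81, 1196, 18]);
translate([1219, 376, 366]) cube([81, 1196, 18]);
translate([1400, 376, 366]) cube([81, 1196, 18]);
translate([1581, 376, 366]) cube([81, 1196, 18]);
translate([1762, 376, 366]) cube([81, 1196, 18]);
translate([1943, 376, 366]) cube([81, 1196, 18]);


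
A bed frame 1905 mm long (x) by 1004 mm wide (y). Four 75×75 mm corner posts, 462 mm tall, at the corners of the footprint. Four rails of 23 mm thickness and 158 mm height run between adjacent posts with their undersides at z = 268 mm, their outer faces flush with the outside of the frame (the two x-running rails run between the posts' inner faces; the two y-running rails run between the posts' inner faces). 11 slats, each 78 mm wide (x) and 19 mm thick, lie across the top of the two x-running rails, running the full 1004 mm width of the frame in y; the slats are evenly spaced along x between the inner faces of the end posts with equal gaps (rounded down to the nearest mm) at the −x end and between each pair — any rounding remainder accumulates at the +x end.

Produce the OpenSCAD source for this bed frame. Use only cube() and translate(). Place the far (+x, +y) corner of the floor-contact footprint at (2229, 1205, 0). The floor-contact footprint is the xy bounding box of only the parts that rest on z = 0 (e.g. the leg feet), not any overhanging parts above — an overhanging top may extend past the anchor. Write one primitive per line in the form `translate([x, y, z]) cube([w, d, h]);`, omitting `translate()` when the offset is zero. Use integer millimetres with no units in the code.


translate([324, 201, 0]) cube([75, 75, 462]);
translate([324, 1130, 0]) cube([75, 75, 462]);
translate([2154, 201, 0]) cube([75, 75, 462]);
translate([2154, 1130, 0]) cube([75, 75, 462]);
translate([399, 201, 268]) cube([1755, 23, 158]);
translate([399, 1182, 268]) cube([1755, 23, 158]);
translate([324, 276, 268]) cube([23, 854, 158]);
translate([2206, 276, 268]) cube([23, 854, 158]);
translate([473, 201, 426]) cube([78, 1004, 19]);
translate([625, 201, 426]) cube([78, 1004, 19]);
translate([777, 201, 426]) cube([78, 1004, 19]);
translate([929, 201, 426]) cube([78, 1004, 19]);
translate([1081, 201, 426]) cube([78, 1004, 19]);
translate([1233, 201, 426]) cube([78, 1004, 19]);
translate([1385, 201, 426]) cube([78, 1004, 19]);
translate([1537, 201, 426]) cube([78, 1004, 19]);
translate([1689, 201, 426]) cube([78, 1004, 19]);
translate([1841, 201, 426]) cube([78, 1004, 19]);
translate([1993, 201, 426]) cube([78, 1004, 19]);


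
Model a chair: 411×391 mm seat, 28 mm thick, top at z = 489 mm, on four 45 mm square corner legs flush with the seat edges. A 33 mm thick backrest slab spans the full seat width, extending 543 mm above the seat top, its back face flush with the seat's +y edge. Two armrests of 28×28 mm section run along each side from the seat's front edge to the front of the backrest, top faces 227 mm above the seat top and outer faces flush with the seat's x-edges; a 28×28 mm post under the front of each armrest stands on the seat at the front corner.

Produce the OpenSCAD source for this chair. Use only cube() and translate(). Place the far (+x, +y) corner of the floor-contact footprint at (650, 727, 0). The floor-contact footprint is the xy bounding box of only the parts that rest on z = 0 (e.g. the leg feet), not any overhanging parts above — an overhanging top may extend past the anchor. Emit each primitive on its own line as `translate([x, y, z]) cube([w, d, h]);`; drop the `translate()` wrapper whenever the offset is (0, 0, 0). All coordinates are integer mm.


translate([239, 336, 461]) cube([411, 391, 28]);
translate([239, 336, 0]) cube([45, 45, 461]);
translate([605, 336, 0]) cube([45, 45, 461]);
translate([239, 682, 0]) cube([45, 45, 461]);
translate([605, 682, 0]) cube([45, 45, 461]);
translate([239, 694, 489]) cube([411, 33, 543]);
translate([239, 336, 688]) cube([28, 358, 28]);
translate([622, 336, 688]) cube([28, 358, 28]);
translate([239, 336, 489]) cube([28, 28, 199]);
translate([622, 336, 489]) cube([28, 28, 199]);


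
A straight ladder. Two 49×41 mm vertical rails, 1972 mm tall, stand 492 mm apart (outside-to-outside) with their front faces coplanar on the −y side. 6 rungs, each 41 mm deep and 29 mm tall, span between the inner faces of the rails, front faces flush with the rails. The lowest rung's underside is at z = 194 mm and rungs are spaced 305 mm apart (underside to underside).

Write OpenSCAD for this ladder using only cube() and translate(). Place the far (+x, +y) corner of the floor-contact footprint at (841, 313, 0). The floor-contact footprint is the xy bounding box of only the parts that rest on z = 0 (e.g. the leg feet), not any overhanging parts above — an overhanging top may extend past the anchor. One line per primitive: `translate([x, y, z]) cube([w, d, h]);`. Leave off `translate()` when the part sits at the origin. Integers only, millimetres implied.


// rung span = 492 - 2*49 = 394
// rung[k] z = 194 + k*305
translate([349, 272, 0]) cube([49, 41, 1972]);
translate([792, 272, 0]) cube([49, 41, 1972]);
translate([398, 272, 194]) cube([394, 41, 29]);
translate([398, 272, 499]) cube([394, 41, 29]);
translate([398, 272, 804]) cube([394, 41, 29]);
translate([398, 272, 1109]) cube([394, 41, 29]);
translate([398, 272, 1414]) cube([394, 41, 29]);
translate([398, 272, 1719]) cube([394, 41, 29]);
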